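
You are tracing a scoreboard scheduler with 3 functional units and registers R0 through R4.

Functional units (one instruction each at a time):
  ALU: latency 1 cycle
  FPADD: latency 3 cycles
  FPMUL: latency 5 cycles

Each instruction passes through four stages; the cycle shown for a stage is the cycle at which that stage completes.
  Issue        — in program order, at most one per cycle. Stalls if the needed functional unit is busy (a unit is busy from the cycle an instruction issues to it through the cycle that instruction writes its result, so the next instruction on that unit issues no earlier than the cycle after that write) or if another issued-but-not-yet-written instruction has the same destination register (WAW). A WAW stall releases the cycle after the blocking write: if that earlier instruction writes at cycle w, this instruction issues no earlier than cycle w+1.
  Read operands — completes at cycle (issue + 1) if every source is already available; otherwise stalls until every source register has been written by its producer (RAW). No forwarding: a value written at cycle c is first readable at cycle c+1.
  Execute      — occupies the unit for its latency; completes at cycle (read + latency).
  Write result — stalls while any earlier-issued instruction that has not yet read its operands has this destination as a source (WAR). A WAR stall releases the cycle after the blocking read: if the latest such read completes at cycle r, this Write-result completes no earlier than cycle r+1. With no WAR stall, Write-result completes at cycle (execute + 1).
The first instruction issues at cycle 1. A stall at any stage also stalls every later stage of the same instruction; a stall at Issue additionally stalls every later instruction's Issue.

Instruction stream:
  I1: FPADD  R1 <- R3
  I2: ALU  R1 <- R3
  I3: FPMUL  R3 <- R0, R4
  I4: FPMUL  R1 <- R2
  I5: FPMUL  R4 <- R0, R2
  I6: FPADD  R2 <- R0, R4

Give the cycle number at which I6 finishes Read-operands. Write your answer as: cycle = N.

  I1 | 1 | 2 | 5 | 6
  I2 | 7 | 8 | 9 | 10   WAW R1: wait I1 write@6
  I3 | 8 | 9 | 14 | 15
  I4 | 16 | 17 | 22 | 23   struct: FPMUL busy until I3 writes@15
  I5 | 24 | 25 | 30 | 31   struct: FPMUL busy until I4 writes@23
  I6 | 25 | 32 | 35 | 36   RAW R4: wait I5 write@31

cycle = 32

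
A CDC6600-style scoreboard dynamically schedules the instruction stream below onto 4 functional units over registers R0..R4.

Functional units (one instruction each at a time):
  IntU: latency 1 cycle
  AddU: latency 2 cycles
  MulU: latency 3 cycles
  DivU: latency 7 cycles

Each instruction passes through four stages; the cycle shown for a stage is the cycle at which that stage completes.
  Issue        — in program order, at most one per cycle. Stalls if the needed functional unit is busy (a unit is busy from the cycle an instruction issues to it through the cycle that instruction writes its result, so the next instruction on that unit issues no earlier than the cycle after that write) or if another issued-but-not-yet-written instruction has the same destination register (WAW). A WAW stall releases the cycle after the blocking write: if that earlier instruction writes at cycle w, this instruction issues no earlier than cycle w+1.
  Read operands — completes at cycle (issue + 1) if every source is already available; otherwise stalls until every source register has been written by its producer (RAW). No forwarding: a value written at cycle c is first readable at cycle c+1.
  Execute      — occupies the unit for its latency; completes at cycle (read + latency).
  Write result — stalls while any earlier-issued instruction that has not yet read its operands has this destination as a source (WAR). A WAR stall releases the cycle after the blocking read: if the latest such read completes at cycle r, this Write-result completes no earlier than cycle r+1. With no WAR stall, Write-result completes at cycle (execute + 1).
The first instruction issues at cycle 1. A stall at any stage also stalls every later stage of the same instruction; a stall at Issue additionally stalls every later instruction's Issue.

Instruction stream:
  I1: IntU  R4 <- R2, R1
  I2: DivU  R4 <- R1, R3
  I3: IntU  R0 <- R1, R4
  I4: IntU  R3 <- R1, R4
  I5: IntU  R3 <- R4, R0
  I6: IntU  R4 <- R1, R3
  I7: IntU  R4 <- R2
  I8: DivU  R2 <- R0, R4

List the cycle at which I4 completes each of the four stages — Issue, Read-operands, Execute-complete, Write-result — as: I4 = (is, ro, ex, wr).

cycle 1: issue I1 (IntU)
cycle 2: I1 read-ops
cycle 3: I1 finished on IntU
cycle 4: I1→R4
cycle 5: issue I2 (DivU)
cycle 6: I2 read-ops; issue I3 (IntU)
cycle 13: I2 finished on DivU
cycle 14: I2→R4
cycle 15: I3 read-ops
cycle 16: I3 finished on IntU
cycle 17: I3→R0
cycle 18: issue I4 (IntU)
cycle 19: I4 read-ops
cycle 20: I4 finished on IntU
cycle 21: I4→R3
cycle 22: issue I5 (IntU)
cycle 23: I5 read-ops
cycle 24: I5 finished on IntU
cycle 25: I5→R3
cycle 26: issue I6 (IntU)
cycle 27: I6 read-ops
cycle 28: I6 finished on IntU
cycle 29: I6→R4
cycle 30: issue I7 (IntU)
cycle 31: I7 read-ops; issue I8 (DivU)
cycle 32: I7 finished on IntU
cycle 33: I7→R4
cycle 34: I8 read-ops
cycle 41: I8 finished on DivU
cycle 42: I8→R2

I4 = (18, 19, 20, 21)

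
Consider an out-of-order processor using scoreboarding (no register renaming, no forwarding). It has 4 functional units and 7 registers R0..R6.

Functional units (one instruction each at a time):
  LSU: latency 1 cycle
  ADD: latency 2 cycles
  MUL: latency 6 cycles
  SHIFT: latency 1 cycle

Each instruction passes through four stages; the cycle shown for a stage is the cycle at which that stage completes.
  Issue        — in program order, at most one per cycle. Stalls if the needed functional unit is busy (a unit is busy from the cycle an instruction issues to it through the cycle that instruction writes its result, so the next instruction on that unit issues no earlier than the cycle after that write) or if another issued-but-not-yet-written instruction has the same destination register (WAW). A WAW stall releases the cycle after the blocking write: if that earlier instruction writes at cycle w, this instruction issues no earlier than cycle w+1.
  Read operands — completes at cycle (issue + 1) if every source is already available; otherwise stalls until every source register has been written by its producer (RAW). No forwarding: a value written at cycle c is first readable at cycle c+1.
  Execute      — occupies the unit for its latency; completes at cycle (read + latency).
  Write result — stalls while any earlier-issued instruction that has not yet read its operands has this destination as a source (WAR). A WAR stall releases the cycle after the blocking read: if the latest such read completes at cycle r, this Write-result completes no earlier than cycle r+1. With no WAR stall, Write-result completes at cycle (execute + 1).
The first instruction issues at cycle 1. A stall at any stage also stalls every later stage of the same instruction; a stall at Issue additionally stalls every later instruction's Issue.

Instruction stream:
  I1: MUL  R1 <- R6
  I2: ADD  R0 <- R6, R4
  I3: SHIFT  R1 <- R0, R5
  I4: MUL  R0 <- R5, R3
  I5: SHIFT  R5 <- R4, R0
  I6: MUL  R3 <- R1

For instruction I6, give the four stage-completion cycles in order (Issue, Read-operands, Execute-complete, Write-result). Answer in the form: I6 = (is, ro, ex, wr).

I6 = (20, 21, 27, 28)

[1] I1 dispatched to MUL
[2] I1 operands ready; I2 dispatched to ADD
[3] I2 operands ready
[5] I2 complete
[6] R0←I2
[8] I1 complete
[9] R1←I1
[10] I3 dispatched to SHIFT
[11] I3 operands ready; I4 dispatched to MUL
[12] I3 complete; I4 operands ready
[13] R1←I3
[14] I5 dispatched to SHIFT
[18] I4 complete
[19] R0←I4
[20] I5 operands ready; I6 dispatched to MUL
[21] I5 complete; I6 operands ready
[22] R5←I5
[27] I6 complete
[28] R3←I6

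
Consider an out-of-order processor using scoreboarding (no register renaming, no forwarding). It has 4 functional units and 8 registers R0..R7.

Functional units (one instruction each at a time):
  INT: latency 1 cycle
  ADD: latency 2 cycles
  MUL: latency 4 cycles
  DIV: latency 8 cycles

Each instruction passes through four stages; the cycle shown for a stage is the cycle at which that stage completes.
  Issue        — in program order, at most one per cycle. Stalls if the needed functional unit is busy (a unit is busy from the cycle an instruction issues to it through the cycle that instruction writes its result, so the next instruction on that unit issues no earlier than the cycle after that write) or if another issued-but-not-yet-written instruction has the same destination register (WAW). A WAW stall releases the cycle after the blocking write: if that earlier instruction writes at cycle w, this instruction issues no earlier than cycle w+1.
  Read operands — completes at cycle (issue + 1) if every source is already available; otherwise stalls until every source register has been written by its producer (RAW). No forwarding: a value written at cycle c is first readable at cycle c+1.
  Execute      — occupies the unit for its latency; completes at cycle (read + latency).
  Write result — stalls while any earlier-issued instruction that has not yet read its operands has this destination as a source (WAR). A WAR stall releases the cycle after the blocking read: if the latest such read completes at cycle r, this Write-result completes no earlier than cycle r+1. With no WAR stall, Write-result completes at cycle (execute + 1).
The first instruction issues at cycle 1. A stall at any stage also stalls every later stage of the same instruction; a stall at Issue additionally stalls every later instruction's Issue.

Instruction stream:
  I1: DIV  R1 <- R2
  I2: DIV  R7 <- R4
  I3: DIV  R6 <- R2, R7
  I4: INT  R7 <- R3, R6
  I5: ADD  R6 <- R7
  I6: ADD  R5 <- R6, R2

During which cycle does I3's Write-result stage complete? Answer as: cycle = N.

cycle = 33

I1: IS=1 RO=2 EX=10 WR=11
I2: IS=12 RO=13 EX=21 WR=22  [struct: DIV busy until I1 writes@11]
I3: IS=23 RO=24 EX=32 WR=33  [struct: DIV busy until I2 writes@22]
I4: IS=24 RO=34 EX=35 WR=36  [RAW R6: wait I3 write@33]
I5: IS=34 RO=37 EX=39 WR=40  [WAW R6: wait I3 write@33; RAW R7: wait I4 write@36]
I6: IS=41 RO=42 EX=44 WR=45  [struct: ADD busy until I5 writes@40]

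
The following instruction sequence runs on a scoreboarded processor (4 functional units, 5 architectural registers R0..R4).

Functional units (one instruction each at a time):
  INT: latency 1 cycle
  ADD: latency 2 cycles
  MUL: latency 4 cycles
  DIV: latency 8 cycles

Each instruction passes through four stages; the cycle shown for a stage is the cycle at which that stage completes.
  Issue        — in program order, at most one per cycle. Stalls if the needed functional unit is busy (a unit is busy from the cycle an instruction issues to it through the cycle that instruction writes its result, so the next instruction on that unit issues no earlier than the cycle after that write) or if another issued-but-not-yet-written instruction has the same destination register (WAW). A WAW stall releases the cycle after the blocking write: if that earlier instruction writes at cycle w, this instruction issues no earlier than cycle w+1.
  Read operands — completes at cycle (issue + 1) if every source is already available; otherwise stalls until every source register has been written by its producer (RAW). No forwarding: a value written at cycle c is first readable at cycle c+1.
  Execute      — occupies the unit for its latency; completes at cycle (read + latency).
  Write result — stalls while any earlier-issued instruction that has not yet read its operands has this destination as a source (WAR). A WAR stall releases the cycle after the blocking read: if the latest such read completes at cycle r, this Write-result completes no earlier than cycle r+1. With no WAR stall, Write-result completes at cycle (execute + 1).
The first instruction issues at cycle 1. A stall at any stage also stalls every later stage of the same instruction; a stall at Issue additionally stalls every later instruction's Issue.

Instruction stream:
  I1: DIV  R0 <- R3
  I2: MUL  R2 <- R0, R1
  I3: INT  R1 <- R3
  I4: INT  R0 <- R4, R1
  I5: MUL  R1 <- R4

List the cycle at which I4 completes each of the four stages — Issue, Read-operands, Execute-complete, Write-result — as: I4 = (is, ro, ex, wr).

I4 = (14, 15, 16, 17)

I1: IS=1 RO=2 EX=10 WR=11
I2: IS=2 RO=12 EX=16 WR=17  [RAW R0: wait I1 write@11]
I3: IS=3 RO=4 EX=5 WR=13  [WAR R1: wait I2 read@12]
I4: IS=14 RO=15 EX=16 WR=17  [struct: INT busy until I3 writes@13]
I5: IS=18 RO=19 EX=23 WR=24  [struct: MUL busy until I2 writes@17]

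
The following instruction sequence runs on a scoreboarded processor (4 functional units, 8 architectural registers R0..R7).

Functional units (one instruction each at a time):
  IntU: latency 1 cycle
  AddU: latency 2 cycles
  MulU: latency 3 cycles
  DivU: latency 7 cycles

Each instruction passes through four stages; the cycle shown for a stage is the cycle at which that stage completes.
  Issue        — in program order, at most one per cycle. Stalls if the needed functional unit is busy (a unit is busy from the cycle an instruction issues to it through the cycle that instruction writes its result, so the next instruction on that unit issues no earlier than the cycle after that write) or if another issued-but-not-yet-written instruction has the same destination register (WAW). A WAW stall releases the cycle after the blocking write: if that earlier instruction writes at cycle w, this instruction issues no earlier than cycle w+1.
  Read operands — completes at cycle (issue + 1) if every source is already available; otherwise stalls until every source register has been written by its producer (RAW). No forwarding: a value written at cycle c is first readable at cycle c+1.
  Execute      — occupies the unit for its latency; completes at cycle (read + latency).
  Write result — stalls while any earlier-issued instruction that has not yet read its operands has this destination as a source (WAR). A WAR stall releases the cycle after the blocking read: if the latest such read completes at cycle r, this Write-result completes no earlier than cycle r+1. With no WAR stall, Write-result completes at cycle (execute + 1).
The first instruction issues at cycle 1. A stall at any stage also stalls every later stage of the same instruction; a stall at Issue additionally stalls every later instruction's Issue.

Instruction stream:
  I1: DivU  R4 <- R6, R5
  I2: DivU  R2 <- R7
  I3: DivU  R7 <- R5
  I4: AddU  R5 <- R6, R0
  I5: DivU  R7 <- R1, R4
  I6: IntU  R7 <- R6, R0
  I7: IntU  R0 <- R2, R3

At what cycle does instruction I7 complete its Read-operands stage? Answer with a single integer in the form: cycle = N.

cycle = 46

t=1  I1 dispatched to DivU
t=2  I1 operands ready
t=9  I1 complete
t=10  R4←I1
t=11  I2 dispatched to DivU
t=12  I2 operands ready
t=19  I2 complete
t=20  R2←I2
t=21  I3 dispatched to DivU
t=22  I3 operands ready; I4 dispatched to AddU
t=23  I4 operands ready
t=25  I4 complete
t=26  R5←I4
t=29  I3 complete
t=30  R7←I3
t=31  I5 dispatched to DivU
t=32  I5 operands ready
t=39  I5 complete
t=40  R7←I5
t=41  I6 dispatched to IntU
t=42  I6 operands ready
t=43  I6 complete
t=44  R7←I6
t=45  I7 dispatched to IntU
t=46  I7 operands ready
t=47  I7 complete
t=48  R0←I7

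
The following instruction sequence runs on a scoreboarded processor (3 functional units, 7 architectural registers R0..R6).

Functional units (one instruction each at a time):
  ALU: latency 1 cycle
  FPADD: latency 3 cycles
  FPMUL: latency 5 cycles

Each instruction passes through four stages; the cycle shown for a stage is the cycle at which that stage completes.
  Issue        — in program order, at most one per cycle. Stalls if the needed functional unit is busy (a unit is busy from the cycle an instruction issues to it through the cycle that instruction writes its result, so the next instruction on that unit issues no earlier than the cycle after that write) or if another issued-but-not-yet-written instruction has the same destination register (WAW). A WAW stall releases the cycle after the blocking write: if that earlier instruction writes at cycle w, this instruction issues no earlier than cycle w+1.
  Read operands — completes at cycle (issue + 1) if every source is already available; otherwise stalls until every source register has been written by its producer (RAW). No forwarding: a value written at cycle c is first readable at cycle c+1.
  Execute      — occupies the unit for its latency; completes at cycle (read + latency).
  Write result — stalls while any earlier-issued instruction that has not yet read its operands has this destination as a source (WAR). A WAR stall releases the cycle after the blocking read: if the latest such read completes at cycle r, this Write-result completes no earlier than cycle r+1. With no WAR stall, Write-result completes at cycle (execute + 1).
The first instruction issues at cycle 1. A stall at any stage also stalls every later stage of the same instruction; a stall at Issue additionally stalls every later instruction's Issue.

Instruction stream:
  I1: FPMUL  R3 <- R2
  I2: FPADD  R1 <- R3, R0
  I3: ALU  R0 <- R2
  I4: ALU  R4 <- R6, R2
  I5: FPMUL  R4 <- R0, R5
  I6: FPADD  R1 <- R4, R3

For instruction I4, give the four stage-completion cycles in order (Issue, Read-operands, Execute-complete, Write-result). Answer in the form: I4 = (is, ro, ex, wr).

I4 = (11, 12, 13, 14)

I1 -> (1, 2, 7, 8)
I2 -> (2, 9, 12, 13)  // RAW R3: wait I1 write@8
I3 -> (3, 4, 5, 10)  // WAR R0: wait I2 read@9
I4 -> (11, 12, 13, 14)  // struct: ALU busy until I3 writes@10
I5 -> (15, 16, 21, 22)  // WAW R4: wait I4 write@14
I6 -> (16, 23, 26, 27)  // RAW R4: wait I5 write@22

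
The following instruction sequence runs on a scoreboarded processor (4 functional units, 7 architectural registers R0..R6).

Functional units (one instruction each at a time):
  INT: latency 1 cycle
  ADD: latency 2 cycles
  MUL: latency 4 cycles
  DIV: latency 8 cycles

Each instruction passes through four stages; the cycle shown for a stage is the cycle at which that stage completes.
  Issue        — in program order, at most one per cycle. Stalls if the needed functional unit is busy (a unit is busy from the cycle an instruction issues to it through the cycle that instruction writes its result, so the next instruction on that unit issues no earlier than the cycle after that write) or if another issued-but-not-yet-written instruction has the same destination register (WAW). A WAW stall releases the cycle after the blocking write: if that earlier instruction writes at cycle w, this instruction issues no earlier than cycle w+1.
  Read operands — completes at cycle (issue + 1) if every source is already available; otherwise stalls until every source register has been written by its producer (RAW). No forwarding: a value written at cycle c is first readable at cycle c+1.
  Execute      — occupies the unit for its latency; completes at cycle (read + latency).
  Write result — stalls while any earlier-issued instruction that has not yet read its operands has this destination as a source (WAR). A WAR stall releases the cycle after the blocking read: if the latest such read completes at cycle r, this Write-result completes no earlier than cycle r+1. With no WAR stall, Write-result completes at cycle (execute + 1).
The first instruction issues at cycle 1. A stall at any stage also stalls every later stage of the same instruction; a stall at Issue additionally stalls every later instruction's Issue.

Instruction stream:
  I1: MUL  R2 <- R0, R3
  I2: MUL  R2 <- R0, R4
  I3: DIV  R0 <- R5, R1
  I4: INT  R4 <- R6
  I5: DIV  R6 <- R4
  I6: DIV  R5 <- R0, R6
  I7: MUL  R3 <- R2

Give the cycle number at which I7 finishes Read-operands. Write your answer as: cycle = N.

cycle = 33

cycle 1: I1→MUL
cycle 2: I1 RO
cycle 6: I1 EX
cycle 7: I1 WR R2
cycle 8: I2→MUL
cycle 9: I2 RO · I3→DIV
cycle 10: I3 RO · I4→INT
cycle 11: I4 RO
cycle 12: I4 EX
cycle 13: I2 EX · I4 WR R4
cycle 14: I2 WR R2
cycle 18: I3 EX
cycle 19: I3 WR R0
cycle 20: I5→DIV
cycle 21: I5 RO
cycle 29: I5 EX
cycle 30: I5 WR R6
cycle 31: I6→DIV
cycle 32: I6 RO · I7→MUL
cycle 33: I7 RO
cycle 37: I7 EX
cycle 38: I7 WR R3
cycle 40: I6 EX
cycle 41: I6 WR R5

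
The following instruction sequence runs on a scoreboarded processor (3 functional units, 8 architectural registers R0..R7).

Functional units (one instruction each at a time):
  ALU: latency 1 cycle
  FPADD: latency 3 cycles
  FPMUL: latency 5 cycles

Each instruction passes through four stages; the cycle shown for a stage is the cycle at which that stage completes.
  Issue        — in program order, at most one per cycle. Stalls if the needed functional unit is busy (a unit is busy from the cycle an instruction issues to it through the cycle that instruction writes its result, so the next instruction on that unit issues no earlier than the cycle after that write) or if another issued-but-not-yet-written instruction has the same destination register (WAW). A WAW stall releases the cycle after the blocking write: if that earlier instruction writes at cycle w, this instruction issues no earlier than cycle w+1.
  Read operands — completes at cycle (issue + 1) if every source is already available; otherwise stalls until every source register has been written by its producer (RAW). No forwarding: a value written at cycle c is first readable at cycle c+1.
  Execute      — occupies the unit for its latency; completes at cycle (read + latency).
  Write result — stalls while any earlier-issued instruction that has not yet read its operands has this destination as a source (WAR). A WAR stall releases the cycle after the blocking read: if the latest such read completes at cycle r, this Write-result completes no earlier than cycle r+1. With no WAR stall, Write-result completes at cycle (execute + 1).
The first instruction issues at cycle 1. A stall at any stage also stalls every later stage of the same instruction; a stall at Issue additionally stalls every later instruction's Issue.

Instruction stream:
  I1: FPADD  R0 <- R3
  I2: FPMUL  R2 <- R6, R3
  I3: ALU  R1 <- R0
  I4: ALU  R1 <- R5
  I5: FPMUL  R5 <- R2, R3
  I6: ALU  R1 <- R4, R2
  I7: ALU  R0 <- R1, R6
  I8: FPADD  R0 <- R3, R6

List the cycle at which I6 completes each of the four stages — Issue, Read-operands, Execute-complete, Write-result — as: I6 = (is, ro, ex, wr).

I6 = (14, 15, 16, 17)

cycle 1: I1 issues→FPADD
cycle 2: I1 reads, I2 issues→FPMUL
cycle 3: I2 reads, I3 issues→ALU
cycle 5: I1 exec-done
cycle 6: I1 writes R0
cycle 7: I3 reads
cycle 8: I2 exec-done, I3 exec-done
cycle 9: I2 writes R2, I3 writes R1
cycle 10: I4 issues→ALU
cycle 11: I4 reads, I5 issues→FPMUL
cycle 12: I4 exec-done, I5 reads
cycle 13: I4 writes R1
cycle 14: I6 issues→ALU
cycle 15: I6 reads
cycle 16: I6 exec-done
cycle 17: I5 exec-done, I6 writes R1
cycle 18: I5 writes R5, I7 issues→ALU
cycle 19: I7 reads
cycle 20: I7 exec-done
cycle 21: I7 writes R0
cycle 22: I8 issues→FPADD
cycle 23: I8 reads
cycle 26: I8 exec-done
cycle 27: I8 writes R0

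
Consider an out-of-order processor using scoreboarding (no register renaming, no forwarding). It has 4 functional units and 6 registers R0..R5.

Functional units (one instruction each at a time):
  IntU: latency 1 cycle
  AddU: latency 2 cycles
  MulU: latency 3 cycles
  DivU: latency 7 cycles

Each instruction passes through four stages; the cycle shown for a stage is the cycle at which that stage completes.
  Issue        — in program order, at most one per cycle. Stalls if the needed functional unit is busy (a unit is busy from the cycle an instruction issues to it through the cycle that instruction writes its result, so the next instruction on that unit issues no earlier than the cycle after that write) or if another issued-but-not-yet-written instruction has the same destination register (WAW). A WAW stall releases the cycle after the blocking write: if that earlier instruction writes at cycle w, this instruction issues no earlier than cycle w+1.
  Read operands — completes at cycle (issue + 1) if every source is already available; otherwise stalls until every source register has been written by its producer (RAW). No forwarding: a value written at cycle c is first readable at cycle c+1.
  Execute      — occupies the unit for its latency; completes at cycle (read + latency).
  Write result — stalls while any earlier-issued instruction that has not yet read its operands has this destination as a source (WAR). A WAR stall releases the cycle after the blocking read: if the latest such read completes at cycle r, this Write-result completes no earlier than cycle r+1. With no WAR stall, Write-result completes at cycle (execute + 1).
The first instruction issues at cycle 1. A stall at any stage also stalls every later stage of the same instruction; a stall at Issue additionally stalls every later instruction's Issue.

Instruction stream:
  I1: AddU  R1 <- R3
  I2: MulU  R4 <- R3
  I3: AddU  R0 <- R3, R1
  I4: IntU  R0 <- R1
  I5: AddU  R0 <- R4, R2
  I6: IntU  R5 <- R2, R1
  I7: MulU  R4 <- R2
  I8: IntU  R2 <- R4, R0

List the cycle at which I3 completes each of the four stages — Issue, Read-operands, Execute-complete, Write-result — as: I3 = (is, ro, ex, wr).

I1  is:1  ro:2  ex:4  wr:5
I2  is:2  ro:3  ex:6  wr:7
I3  is:6  ro:7  ex:9  wr:10  — struct: AddU busy until I1 writes@5
I4  is:11  ro:12  ex:13  wr:14  — WAW R0: wait I3 write@10
I5  is:15  ro:16  ex:18  wr:19  — WAW R0: wait I4 write@14
I6  is:16  ro:17  ex:18  wr:19
I7  is:17  ro:18  ex:21  wr:22
I8  is:20  ro:23  ex:24  wr:25  — struct: IntU busy until I6 writes@19, RAW R4: wait I7 write@22

I3 = (6, 7, 9, 10)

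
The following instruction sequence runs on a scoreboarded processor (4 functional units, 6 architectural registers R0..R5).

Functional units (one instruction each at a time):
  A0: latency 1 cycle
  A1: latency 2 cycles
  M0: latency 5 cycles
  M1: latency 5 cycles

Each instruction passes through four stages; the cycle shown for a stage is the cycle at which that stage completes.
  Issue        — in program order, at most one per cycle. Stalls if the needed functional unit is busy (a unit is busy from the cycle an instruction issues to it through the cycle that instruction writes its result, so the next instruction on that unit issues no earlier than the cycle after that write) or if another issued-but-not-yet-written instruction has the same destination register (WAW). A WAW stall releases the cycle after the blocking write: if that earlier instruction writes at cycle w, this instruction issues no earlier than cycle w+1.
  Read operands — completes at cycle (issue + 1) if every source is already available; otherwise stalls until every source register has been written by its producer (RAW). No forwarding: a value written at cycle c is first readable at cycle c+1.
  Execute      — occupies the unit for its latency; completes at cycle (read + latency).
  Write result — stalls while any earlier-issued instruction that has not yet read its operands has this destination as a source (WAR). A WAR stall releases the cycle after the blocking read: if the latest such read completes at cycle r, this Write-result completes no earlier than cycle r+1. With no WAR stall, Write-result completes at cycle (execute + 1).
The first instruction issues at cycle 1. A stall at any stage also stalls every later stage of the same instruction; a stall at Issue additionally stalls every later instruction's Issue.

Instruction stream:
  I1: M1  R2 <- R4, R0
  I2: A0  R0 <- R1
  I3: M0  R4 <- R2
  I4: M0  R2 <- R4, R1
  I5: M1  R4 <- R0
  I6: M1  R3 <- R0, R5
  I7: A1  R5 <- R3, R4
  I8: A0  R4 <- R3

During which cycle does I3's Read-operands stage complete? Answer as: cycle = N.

cycle = 9

I1  is:1  ro:2  ex:7  wr:8
I2  is:2  ro:3  ex:4  wr:5
I3  is:3  ro:9  ex:14  wr:15  — RAW R2: wait I1 write@8
I4  is:16  ro:17  ex:22  wr:23  — struct: M0 busy until I3 writes@15
I5  is:17  ro:18  ex:23  wr:24
I6  is:25  ro:26  ex:31  wr:32  — struct: M1 busy until I5 writes@24
I7  is:26  ro:33  ex:35  wr:36  — RAW R3: wait I6 write@32
I8  is:27  ro:33  ex:34  wr:35  — RAW R3: wait I6 write@32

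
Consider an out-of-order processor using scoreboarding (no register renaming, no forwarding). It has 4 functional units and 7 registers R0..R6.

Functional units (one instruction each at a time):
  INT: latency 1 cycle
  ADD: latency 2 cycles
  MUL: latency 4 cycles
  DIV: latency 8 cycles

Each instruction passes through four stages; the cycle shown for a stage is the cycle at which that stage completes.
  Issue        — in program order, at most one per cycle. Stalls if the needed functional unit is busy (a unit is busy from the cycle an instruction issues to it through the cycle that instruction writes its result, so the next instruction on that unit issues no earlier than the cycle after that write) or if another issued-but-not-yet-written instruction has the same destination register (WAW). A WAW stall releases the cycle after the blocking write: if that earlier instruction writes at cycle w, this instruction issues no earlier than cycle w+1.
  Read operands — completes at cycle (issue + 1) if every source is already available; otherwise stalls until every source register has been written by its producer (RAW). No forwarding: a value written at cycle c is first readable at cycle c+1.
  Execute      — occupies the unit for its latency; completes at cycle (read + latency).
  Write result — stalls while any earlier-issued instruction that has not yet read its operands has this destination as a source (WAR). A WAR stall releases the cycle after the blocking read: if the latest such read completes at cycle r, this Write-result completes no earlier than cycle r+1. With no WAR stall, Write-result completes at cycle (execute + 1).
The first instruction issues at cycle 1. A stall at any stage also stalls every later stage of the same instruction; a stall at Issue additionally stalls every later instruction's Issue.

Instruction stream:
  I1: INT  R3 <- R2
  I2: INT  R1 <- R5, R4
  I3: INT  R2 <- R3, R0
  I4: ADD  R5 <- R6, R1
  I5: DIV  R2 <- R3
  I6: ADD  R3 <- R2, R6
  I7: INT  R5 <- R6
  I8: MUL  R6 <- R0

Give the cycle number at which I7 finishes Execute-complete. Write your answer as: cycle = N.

cycle = 18

[1] I1→INT
[2] I1 RO
[3] I1 EX
[4] I1 WR R3
[5] I2→INT
[6] I2 RO
[7] I2 EX
[8] I2 WR R1
[9] I3→INT
[10] I3 RO | I4→ADD
[11] I3 EX | I4 RO
[12] I3 WR R2
[13] I4 EX | I5→DIV
[14] I4 WR R5 | I5 RO
[15] I6→ADD
[16] I7→INT
[17] I7 RO | I8→MUL
[18] I7 EX | I8 RO
[19] I7 WR R5
[22] I5 EX | I8 EX
[23] I5 WR R2
[24] I6 RO
[25] I8 WR R6
[26] I6 EX
[27] I6 WR R3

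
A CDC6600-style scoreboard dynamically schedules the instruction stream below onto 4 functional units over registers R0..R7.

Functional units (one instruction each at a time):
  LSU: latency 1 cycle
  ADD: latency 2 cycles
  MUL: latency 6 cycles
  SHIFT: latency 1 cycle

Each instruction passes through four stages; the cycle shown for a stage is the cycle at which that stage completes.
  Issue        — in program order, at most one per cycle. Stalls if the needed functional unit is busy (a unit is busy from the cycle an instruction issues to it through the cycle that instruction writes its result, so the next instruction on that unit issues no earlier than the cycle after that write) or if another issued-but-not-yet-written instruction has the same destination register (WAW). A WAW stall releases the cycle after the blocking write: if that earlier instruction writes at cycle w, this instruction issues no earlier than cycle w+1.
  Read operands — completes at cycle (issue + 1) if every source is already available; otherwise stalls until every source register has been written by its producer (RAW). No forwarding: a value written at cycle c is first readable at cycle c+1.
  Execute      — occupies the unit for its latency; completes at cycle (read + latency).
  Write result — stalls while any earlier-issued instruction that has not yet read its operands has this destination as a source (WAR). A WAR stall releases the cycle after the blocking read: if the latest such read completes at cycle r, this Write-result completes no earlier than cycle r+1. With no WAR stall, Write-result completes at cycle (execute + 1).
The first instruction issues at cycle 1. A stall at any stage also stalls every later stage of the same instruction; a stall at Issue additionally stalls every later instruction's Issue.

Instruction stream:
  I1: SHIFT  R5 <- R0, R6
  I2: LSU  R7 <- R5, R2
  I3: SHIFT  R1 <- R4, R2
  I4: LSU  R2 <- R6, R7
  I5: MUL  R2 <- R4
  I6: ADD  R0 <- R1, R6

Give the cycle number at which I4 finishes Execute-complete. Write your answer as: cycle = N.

cycle = 10

  I1 | 1 | 2 | 3 | 4
  I2 | 2 | 5 | 6 | 7   RAW R5: wait I1 write@4
  I3 | 5 | 6 | 7 | 8   struct: SHIFT busy until I1 writes@4
  I4 | 8 | 9 | 10 | 11   struct: LSU busy until I2 writes@7
  I5 | 12 | 13 | 19 | 20   WAW R2: wait I4 write@11
  I6 | 13 | 14 | 16 | 17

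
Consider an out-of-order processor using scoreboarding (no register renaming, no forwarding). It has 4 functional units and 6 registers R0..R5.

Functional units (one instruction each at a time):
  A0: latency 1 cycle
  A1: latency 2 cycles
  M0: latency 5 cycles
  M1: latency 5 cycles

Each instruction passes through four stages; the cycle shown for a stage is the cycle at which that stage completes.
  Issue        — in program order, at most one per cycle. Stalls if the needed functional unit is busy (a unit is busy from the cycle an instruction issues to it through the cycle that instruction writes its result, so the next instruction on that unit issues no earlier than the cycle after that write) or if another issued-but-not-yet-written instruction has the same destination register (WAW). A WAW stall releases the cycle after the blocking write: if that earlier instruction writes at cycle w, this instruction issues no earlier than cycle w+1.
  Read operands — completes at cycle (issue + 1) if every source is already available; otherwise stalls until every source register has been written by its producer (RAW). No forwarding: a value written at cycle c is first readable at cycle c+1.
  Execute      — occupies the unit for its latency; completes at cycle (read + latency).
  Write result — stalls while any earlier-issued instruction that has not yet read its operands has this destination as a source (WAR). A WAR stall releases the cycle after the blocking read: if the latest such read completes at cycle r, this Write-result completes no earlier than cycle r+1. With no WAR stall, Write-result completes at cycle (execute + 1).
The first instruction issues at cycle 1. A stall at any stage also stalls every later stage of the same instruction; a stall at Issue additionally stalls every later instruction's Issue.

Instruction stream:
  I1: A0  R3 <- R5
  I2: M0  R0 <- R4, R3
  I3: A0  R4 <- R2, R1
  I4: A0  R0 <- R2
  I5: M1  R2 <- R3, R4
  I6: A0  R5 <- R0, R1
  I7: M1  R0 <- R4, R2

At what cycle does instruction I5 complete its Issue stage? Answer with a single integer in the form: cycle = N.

cycle 1: issue I1 (A0)
cycle 2: I1 read-ops · issue I2 (M0)
cycle 3: I1 finished on A0
cycle 4: I1→R3
cycle 5: I2 read-ops · issue I3 (A0)
cycle 6: I3 read-ops
cycle 7: I3 finished on A0
cycle 8: I3→R4
cycle 10: I2 finished on M0
cycle 11: I2→R0
cycle 12: issue I4 (A0)
cycle 13: I4 read-ops · issue I5 (M1)
cycle 14: I4 finished on A0 · I5 read-ops
cycle 15: I4→R0
cycle 16: issue I6 (A0)
cycle 17: I6 read-ops
cycle 18: I6 finished on A0
cycle 19: I5 finished on M1 · I6→R5
cycle 20: I5→R2
cycle 21: issue I7 (M1)
cycle 22: I7 read-ops
cycle 27: I7 finished on M1
cycle 28: I7→R0

cycle = 13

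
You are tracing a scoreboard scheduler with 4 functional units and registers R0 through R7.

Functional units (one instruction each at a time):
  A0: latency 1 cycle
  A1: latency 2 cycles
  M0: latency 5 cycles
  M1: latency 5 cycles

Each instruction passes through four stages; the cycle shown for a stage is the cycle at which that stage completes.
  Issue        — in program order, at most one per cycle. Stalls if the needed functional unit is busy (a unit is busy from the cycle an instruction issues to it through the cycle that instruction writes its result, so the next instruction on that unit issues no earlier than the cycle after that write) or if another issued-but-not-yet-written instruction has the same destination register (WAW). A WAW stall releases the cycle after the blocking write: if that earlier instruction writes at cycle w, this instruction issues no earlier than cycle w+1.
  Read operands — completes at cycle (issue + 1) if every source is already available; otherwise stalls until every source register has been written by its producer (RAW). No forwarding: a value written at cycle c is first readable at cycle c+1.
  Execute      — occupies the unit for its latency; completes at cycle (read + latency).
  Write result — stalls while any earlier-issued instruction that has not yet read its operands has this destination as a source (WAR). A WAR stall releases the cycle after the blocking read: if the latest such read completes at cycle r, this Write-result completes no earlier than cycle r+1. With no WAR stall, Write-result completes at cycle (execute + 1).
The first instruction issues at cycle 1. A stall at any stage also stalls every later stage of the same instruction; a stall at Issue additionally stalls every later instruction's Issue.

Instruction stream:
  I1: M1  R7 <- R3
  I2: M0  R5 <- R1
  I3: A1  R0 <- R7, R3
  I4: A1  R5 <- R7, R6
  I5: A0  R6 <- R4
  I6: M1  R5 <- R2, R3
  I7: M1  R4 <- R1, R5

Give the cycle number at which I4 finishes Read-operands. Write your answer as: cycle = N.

cycle = 14

[I1] 1/2/7/8
[I2] 2/3/8/9
[I3] 3/9/11/12  (RAW R7: wait I1 write@8)
[I4] 13/14/16/17  (struct: A1 busy until I3 writes@12)
[I5] 14/15/16/17
[I6] 18/19/24/25  (WAW R5: wait I4 write@17)
[I7] 26/27/32/33  (struct: M1 busy until I6 writes@25)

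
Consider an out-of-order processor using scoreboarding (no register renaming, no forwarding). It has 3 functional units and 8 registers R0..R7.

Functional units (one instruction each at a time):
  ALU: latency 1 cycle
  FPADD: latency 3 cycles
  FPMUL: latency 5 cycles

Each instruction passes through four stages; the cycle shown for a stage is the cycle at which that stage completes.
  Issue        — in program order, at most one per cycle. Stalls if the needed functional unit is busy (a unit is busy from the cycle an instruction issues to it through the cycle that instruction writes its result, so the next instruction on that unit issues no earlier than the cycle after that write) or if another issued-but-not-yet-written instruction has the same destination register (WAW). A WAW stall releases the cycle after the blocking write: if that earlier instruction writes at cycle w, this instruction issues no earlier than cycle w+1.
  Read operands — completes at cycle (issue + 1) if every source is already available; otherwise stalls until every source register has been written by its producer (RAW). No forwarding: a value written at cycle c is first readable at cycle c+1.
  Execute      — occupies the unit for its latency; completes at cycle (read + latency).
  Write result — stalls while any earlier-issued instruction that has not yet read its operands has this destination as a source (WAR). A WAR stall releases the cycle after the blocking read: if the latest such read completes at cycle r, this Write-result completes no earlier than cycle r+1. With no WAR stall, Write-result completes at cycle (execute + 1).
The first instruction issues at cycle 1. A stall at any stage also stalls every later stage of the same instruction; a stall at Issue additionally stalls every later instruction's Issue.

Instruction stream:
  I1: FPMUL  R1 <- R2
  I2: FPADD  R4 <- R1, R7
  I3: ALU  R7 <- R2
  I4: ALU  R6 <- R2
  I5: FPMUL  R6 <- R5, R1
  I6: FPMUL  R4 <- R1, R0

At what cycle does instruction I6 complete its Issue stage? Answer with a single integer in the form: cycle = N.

cycle = 23

[I1] 1/2/7/8
[I2] 2/9/12/13  (RAW R1: wait I1 write@8)
[I3] 3/4/5/10  (WAR R7: wait I2 read@9)
[I4] 11/12/13/14  (struct: ALU busy until I3 writes@10)
[I5] 15/16/21/22  (WAW R6: wait I4 write@14)
[I6] 23/24/29/30  (struct: FPMUL busy until I5 writes@22)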